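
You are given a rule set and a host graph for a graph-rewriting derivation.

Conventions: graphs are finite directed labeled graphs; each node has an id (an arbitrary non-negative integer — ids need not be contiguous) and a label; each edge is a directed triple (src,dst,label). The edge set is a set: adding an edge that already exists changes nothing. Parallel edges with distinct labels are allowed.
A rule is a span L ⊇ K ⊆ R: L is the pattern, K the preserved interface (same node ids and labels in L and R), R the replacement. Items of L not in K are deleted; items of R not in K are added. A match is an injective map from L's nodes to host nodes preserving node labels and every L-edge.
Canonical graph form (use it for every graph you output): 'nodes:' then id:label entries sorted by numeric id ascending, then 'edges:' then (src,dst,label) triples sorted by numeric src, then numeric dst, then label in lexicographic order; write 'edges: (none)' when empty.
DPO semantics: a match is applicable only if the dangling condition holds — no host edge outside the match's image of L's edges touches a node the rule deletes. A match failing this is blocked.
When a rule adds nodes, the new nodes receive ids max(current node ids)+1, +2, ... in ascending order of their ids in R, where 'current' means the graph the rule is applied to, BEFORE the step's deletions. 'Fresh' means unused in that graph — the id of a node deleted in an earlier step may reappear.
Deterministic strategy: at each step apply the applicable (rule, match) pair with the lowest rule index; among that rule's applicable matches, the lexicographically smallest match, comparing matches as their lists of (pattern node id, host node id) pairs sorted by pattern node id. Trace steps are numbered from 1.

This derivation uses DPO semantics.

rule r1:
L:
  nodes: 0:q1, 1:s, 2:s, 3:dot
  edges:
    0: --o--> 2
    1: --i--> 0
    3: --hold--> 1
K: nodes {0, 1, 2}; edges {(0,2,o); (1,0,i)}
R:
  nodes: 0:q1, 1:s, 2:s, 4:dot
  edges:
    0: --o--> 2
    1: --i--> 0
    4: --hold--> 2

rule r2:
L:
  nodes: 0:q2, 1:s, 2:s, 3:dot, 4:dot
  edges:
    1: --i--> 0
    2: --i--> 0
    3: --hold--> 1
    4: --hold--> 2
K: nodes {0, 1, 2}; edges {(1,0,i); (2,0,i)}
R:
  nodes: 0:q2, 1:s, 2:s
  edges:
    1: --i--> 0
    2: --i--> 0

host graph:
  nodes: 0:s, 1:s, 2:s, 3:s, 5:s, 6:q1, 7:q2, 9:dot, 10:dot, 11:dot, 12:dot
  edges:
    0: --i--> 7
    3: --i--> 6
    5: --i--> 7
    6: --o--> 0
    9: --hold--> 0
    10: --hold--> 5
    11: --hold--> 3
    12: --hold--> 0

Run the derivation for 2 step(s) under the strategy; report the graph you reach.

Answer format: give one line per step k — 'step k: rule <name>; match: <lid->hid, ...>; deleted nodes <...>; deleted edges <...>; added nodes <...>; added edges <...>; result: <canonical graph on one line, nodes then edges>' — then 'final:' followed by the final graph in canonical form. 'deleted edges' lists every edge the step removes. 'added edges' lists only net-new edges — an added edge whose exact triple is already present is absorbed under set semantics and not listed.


step 1: rule r1; match: 0->6, 1->3, 2->0, 3->11; deleted nodes 11; deleted edges (11,3,hold); added nodes 13; added edges (13,0,hold); result: nodes: 0:s, 1:s, 2:s, 3:s, 5:s, 6:q1, 7:q2, 9:dot, 10:dot, 12:dot, 13:dot edges: (0,7,i); (3,6,i); (5,7,i); (6,0,o); (9,0,hold); (10,5,hold); (12,0,hold); (13,0,hold)
step 2: rule r2; match: 0->7, 1->0, 2->5, 3->9, 4->10; deleted nodes 9, 10; deleted edges (9,0,hold); (10,5,hold); added nodes (none); added edges (none); result: nodes: 0:s, 1:s, 2:s, 3:s, 5:s, 6:q1, 7:q2, 12:dot, 13:dot edges: (0,7,i); (3,6,i); (5,7,i); (6,0,o); (12,0,hold); (13,0,hold)
final:
nodes: 0:s, 1:s, 2:s, 3:s, 5:s, 6:q1, 7:q2, 12:dot, 13:dot
edges: (0,7,i); (3,6,i); (5,7,i); (6,0,o); (12,0,hold); (13,0,hold)


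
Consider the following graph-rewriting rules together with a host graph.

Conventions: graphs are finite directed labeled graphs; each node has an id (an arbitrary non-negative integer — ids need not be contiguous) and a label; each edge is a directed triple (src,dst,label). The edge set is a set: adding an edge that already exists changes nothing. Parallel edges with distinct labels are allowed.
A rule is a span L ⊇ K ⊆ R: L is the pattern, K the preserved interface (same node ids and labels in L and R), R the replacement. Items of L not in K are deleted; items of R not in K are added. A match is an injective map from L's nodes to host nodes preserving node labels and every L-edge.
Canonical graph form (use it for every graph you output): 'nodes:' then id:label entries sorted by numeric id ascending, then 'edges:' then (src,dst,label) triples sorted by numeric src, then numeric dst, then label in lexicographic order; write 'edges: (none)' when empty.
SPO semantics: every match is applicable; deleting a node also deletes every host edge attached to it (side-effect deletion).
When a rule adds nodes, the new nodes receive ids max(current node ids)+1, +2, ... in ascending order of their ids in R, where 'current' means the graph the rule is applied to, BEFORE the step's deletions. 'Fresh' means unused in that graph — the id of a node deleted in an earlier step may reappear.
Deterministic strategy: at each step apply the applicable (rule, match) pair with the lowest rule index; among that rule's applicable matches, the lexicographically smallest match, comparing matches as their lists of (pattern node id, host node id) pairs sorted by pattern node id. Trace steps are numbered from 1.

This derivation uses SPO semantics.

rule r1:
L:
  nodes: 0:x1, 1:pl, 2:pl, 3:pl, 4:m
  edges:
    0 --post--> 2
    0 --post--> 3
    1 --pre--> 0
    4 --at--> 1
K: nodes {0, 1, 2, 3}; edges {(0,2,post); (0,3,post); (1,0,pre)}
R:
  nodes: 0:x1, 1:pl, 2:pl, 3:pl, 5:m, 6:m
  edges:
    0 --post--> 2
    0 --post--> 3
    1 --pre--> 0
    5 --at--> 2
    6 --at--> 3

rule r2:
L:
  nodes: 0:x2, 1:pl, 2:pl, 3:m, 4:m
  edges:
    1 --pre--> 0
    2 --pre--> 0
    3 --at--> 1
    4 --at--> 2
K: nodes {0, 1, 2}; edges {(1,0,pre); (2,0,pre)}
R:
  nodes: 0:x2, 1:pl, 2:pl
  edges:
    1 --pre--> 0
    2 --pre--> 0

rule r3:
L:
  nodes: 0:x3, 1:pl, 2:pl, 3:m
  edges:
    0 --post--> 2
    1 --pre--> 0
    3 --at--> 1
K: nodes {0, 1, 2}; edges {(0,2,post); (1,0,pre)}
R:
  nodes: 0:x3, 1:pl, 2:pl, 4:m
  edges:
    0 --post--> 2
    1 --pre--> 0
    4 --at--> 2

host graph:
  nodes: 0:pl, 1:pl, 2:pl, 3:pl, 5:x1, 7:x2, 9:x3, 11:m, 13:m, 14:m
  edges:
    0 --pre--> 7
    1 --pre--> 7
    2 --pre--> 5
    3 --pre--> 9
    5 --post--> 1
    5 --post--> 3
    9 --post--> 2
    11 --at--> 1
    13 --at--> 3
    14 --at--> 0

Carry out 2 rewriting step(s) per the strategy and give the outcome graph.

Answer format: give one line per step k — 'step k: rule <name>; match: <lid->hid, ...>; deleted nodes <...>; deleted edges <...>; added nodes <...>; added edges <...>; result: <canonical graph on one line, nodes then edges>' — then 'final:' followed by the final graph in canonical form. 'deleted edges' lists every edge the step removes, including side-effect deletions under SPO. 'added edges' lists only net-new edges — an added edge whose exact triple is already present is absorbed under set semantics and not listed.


step 1: rule r2; match: 0->7, 1->0, 2->1, 3->14, 4->11; deleted nodes 11, 14; deleted edges (11,1,at); (14,0,at); added nodes (none); added edges (none); result: nodes: 0:pl, 1:pl, 2:pl, 3:pl, 5:x1, 7:x2, 9:x3, 13:m edges: (0,7,pre); (1,7,pre); (2,5,pre); (3,9,pre); (5,1,post); (5,3,post); (9,2,post); (13,3,at)
step 2: rule r3; match: 0->9, 1->3, 2->2, 3->13; deleted nodes 13; deleted edges (13,3,at); added nodes 14; added edges (14,2,at); result: nodes: 0:pl, 1:pl, 2:pl, 3:pl, 5:x1, 7:x2, 9:x3, 14:m edges: (0,7,pre); (1,7,pre); (2,5,pre); (3,9,pre); (5,1,post); (5,3,post); (9,2,post); (14,2,at)
final:
nodes: 0:pl, 1:pl, 2:pl, 3:pl, 5:x1, 7:x2, 9:x3, 14:m
edges: (0,7,pre); (1,7,pre); (2,5,pre); (3,9,pre); (5,1,post); (5,3,post); (9,2,post); (14,2,at)


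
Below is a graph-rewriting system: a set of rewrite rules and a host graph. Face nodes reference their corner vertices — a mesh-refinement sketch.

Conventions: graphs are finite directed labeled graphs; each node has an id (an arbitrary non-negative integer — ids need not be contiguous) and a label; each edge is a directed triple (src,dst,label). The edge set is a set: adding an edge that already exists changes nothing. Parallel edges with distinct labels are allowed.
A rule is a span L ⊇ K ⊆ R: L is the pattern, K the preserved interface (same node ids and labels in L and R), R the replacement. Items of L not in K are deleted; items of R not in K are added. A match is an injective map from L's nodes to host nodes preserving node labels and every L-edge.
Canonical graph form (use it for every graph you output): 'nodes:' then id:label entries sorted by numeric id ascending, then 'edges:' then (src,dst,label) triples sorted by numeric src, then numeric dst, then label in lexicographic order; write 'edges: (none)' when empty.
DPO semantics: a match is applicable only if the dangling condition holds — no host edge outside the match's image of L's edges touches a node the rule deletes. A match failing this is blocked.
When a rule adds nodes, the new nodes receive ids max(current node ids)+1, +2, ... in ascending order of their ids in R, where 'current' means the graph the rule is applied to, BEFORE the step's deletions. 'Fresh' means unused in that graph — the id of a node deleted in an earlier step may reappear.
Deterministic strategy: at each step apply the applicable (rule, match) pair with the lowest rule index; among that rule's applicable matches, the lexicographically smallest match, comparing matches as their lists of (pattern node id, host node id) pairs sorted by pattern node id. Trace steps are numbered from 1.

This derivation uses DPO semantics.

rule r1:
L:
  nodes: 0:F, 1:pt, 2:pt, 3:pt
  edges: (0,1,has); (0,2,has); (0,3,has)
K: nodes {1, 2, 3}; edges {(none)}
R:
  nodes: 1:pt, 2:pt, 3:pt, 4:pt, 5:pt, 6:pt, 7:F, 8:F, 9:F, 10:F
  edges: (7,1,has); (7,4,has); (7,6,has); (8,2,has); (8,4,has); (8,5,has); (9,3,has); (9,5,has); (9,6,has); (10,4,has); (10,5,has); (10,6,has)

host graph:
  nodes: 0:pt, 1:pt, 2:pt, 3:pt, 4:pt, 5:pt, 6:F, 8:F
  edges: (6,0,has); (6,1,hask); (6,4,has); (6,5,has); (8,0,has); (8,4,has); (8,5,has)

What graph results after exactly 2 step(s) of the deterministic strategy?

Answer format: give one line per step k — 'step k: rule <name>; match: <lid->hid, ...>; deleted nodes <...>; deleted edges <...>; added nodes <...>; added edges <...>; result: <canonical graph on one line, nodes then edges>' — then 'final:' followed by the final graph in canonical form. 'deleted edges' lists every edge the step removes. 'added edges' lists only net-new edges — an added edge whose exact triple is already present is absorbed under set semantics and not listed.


step 1: rule r1; match: 0->8, 1->0, 2->4, 3->5; deleted nodes 8; deleted edges (8,0,has); (8,4,has); (8,5,has); added nodes 9, 10, 11, 12, 13, 14, 15; added edges (12,0,has); (12,9,has); (12,11,has); (13,4,has); (13,9,has); (13,10,has); (14,5,has); (14,10,has); (14,11,has); (15,9,has); (15,10,has); (15,11,has); result: nodes: 0:pt, 1:pt, 2:pt, 3:pt, 4:pt, 5:pt, 6:F, 9:pt, 10:pt, 11:pt, 12:F, 13:F, 14:F, 15:F edges: (6,0,has); (6,1,hask); (6,4,has); (6,5,has); (12,0,has); (12,9,has); (12,11,has); (13,4,has); (13,9,has); (13,10,has); (14,5,has); (14,10,has); (14,11,has); (15,9,has); (15,10,has); (15,11,has)
step 2: rule r1; match: 0->12, 1->0, 2->9, 3->11; deleted nodes 12; deleted edges (12,0,has); (12,9,has); (12,11,has); added nodes 16, 17, 18, 19, 20, 21, 22; added edges (19,0,has); (19,16,has); (19,18,has); (20,9,has); (20,16,has); (20,17,has); (21,11,has); (21,17,has); (21,18,has); (22,16,has); (22,17,has); (22,18,has); result: nodes: 0:pt, 1:pt, 2:pt, 3:pt, 4:pt, 5:pt, 6:F, 9:pt, 10:pt, 11:pt, 13:F, 14:F, 15:F, 16:pt, 17:pt, 18:pt, 19:F, 20:F, 21:F, 22:F edges: (6,0,has); (6,1,hask); (6,4,has); (6,5,has); (13,4,has); (13,9,has); (13,10,has); (14,5,has); (14,10,has); (14,11,has); (15,9,has); (15,10,has); (15,11,has); (19,0,has); (19,16,has); (19,18,has); (20,9,has); (20,16,has); (20,17,has); (21,11,has); (21,17,has); (21,18,has); (22,16,has); (22,17,has); (22,18,has)
final:
nodes: 0:pt, 1:pt, 2:pt, 3:pt, 4:pt, 5:pt, 6:F, 9:pt, 10:pt, 11:pt, 13:F, 14:F, 15:F, 16:pt, 17:pt, 18:pt, 19:F, 20:F, 21:F, 22:F
edges: (6,0,has); (6,1,hask); (6,4,has); (6,5,has); (13,4,has); (13,9,has); (13,10,has); (14,5,has); (14,10,has); (14,11,has); (15,9,has); (15,10,has); (15,11,has); (19,0,has); (19,16,has); (19,18,has); (20,9,has); (20,16,has); (20,17,has); (21,11,has); (21,17,has); (21,18,has); (22,16,has); (22,17,has); (22,18,has)


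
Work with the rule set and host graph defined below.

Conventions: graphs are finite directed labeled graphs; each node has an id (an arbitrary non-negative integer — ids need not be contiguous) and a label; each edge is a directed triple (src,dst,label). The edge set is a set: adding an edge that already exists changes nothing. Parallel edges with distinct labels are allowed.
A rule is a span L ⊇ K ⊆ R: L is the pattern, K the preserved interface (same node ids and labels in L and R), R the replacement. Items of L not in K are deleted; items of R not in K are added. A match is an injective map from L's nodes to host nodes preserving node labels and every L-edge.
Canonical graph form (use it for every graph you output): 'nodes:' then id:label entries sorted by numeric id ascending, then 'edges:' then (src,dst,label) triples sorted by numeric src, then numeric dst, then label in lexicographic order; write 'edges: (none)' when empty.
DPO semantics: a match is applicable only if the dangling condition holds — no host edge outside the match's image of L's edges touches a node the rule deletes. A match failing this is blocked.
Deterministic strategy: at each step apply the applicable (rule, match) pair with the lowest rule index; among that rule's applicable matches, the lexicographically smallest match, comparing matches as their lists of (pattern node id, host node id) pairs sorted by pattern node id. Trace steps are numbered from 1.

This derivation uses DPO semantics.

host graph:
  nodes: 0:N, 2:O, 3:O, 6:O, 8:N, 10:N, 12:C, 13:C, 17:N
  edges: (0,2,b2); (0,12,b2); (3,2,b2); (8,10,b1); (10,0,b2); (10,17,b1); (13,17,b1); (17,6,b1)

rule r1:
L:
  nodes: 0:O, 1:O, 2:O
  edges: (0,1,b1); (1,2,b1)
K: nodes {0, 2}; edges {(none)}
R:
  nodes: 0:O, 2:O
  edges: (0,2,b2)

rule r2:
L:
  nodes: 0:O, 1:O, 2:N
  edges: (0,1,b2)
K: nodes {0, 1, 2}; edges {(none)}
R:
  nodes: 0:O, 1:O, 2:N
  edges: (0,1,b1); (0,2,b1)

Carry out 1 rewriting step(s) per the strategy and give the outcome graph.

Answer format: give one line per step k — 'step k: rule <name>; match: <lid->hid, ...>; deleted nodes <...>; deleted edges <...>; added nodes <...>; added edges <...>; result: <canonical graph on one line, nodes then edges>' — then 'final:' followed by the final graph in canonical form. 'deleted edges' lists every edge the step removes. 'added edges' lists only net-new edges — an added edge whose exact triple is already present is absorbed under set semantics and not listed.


step 1: rule r2; match: 0->3, 1->2, 2->0; deleted nodes (none); deleted edges (3,2,b2); added nodes (none); added edges (3,0,b1); (3,2,b1); result: nodes: 0:N, 2:O, 3:O, 6:O, 8:N, 10:N, 12:C, 13:C, 17:N edges: (0,2,b2); (0,12,b2); (3,0,b1); (3,2,b1); (8,10,b1); (10,0,b2); (10,17,b1); (13,17,b1); (17,6,b1)
final:
nodes: 0:N, 2:O, 3:O, 6:O, 8:N, 10:N, 12:C, 13:C, 17:N
edges: (0,2,b2); (0,12,b2); (3,0,b1); (3,2,b1); (8,10,b1); (10,0,b2); (10,17,b1); (13,17,b1); (17,6,b1)


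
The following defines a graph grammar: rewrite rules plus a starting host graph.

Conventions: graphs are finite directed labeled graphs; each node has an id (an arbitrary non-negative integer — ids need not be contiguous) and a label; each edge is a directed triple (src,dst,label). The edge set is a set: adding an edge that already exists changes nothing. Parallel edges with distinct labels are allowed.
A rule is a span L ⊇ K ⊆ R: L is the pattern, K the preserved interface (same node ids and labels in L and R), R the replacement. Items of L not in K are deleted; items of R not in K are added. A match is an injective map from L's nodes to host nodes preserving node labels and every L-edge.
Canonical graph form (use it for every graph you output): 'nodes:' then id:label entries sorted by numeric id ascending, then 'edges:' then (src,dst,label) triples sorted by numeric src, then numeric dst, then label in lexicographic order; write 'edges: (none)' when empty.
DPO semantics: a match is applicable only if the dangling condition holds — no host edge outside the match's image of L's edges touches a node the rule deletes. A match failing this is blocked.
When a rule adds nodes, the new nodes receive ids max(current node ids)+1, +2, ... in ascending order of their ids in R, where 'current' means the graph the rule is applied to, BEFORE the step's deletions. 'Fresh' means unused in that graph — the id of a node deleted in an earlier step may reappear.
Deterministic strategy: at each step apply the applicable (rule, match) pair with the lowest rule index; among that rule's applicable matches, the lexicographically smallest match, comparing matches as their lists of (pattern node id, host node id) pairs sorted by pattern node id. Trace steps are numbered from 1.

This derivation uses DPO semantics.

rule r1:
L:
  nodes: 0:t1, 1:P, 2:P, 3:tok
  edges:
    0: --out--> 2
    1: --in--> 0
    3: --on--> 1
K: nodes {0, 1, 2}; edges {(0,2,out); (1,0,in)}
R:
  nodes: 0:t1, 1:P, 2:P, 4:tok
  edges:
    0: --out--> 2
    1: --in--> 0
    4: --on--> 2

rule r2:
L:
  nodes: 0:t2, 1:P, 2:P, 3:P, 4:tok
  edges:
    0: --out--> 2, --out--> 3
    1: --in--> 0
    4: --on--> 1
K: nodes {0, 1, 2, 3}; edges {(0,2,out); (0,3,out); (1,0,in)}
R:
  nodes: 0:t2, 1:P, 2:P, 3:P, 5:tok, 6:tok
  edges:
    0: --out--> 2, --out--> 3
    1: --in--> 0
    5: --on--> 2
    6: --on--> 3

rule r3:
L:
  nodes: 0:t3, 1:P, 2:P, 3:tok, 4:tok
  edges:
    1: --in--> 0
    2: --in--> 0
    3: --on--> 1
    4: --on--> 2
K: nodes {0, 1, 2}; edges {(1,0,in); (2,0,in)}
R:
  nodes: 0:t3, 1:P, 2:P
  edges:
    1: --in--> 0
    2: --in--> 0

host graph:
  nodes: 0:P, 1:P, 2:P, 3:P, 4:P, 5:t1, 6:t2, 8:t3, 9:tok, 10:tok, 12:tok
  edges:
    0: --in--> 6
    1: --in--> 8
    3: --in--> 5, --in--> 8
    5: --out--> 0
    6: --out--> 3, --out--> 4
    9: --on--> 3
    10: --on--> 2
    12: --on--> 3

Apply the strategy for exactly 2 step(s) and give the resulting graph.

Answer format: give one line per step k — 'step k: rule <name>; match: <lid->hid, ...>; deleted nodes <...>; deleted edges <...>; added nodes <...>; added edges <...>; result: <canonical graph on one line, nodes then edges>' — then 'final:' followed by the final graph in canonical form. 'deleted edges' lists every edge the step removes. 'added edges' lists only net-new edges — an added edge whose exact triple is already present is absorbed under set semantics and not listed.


step 1: rule r1; match: 0->5, 1->3, 2->0, 3->9; deleted nodes 9; deleted edges (9,3,on); added nodes 13; added edges (13,0,on); result: nodes: 0:P, 1:P, 2:P, 3:P, 4:P, 5:t1, 6:t2, 8:t3, 10:tok, 12:tok, 13:tok edges: (0,6,in); (1,8,in); (3,5,in); (3,8,in); (5,0,out); (6,3,out); (6,4,out); (10,2,on); (12,3,on); (13,0,on)
step 2: rule r1; match: 0->5, 1->3, 2->0, 3->12; deleted nodes 12; deleted edges (12,3,on); added nodes 14; added edges (14,0,on); result: nodes: 0:P, 1:P, 2:P, 3:P, 4:P, 5:t1, 6:t2, 8:t3, 10:tok, 13:tok, 14:tok edges: (0,6,in); (1,8,in); (3,5,in); (3,8,in); (5,0,out); (6,3,out); (6,4,out); (10,2,on); (13,0,on); (14,0,on)
final:
nodes: 0:P, 1:P, 2:P, 3:P, 4:P, 5:t1, 6:t2, 8:t3, 10:tok, 13:tok, 14:tok
edges: (0,6,in); (1,8,in); (3,5,in); (3,8,in); (5,0,out); (6,3,out); (6,4,out); (10,2,on); (13,0,on); (14,0,on)


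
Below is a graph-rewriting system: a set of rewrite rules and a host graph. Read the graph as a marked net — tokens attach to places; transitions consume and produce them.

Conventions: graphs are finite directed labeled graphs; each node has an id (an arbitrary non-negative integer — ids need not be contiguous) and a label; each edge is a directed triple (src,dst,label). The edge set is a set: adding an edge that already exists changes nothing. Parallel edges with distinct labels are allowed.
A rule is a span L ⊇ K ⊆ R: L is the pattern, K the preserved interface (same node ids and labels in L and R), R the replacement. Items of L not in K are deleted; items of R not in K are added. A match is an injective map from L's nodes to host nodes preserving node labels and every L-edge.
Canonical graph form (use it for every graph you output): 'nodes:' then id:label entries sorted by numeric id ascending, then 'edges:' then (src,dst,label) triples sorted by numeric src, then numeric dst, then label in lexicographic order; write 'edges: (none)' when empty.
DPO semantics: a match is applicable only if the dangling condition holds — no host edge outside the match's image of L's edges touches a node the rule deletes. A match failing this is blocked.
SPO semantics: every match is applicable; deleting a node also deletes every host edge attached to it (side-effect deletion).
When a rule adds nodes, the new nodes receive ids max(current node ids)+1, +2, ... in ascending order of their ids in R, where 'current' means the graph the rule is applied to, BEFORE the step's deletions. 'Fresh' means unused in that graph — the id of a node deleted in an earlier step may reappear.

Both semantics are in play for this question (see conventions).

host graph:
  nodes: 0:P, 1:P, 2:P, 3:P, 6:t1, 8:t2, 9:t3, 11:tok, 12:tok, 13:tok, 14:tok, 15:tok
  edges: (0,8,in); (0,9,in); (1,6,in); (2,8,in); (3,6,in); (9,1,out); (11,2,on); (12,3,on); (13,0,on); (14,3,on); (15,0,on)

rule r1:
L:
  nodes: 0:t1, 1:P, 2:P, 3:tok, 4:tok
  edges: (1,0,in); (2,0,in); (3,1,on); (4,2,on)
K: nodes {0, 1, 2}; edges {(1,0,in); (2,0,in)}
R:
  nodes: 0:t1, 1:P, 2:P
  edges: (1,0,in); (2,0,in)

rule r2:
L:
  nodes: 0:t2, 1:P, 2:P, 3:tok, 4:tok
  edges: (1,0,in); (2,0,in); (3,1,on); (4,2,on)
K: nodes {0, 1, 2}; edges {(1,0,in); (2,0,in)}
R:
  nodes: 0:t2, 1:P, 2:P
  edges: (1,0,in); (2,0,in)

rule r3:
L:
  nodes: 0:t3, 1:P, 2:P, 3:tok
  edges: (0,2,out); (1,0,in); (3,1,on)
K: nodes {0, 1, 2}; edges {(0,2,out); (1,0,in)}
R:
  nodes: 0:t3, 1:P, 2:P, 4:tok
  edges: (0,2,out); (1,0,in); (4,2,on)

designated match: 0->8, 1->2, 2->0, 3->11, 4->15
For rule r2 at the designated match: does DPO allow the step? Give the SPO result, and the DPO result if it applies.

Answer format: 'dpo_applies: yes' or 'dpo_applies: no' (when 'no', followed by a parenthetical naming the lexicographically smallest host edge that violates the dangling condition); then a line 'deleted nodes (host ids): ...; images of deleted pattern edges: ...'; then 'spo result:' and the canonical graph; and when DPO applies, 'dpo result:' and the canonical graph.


dpo_applies: yes
deleted nodes (host ids): 11, 15; images of deleted pattern edges: (11,2,on); (15,0,on)
spo result:
nodes: 0:P, 1:P, 2:P, 3:P, 6:t1, 8:t2, 9:t3, 12:tok, 13:tok, 14:tok
edges: (0,8,in); (0,9,in); (1,6,in); (2,8,in); (3,6,in); (9,1,out); (12,3,on); (13,0,on); (14,3,on)
dpo result:
nodes: 0:P, 1:P, 2:P, 3:P, 6:t1, 8:t2, 9:t3, 12:tok, 13:tok, 14:tok
edges: (0,8,in); (0,9,in); (1,6,in); (2,8,in); (3,6,in); (9,1,out); (12,3,on); (13,0,on); (14,3,on)


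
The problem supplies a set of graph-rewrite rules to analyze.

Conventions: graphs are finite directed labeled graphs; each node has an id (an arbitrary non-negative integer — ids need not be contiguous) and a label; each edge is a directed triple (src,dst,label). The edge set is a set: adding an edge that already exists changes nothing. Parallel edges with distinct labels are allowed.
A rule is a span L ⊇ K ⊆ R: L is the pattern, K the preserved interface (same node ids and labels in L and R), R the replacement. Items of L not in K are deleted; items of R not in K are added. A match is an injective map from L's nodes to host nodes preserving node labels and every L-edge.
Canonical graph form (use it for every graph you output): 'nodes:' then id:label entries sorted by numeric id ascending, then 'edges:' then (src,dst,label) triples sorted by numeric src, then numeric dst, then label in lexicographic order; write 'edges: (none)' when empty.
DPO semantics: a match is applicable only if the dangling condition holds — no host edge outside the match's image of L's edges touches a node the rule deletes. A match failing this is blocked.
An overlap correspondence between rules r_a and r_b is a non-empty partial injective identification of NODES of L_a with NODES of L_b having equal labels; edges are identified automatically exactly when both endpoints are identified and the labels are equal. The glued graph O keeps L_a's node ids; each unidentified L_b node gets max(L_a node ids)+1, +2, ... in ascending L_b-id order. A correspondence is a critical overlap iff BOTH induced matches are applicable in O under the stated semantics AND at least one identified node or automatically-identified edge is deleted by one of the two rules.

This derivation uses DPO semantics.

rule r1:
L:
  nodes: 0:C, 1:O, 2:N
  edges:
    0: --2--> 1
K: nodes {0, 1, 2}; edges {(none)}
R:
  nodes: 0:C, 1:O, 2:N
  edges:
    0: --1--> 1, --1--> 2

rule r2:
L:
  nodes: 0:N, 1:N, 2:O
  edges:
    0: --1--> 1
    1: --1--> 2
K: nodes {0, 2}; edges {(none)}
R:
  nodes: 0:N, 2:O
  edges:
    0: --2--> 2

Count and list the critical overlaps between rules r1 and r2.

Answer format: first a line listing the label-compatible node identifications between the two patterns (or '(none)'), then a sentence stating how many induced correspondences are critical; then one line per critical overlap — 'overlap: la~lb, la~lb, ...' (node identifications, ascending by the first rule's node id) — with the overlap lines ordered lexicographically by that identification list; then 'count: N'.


label-compatible node identifications between L(r1) and L(r2): 1~2, 2~0, 2~1
2 of the induced correspondences are critical overlaps of r1 and r2.
overlap: 1~2, 2~1
overlap: 2~1
count: 2


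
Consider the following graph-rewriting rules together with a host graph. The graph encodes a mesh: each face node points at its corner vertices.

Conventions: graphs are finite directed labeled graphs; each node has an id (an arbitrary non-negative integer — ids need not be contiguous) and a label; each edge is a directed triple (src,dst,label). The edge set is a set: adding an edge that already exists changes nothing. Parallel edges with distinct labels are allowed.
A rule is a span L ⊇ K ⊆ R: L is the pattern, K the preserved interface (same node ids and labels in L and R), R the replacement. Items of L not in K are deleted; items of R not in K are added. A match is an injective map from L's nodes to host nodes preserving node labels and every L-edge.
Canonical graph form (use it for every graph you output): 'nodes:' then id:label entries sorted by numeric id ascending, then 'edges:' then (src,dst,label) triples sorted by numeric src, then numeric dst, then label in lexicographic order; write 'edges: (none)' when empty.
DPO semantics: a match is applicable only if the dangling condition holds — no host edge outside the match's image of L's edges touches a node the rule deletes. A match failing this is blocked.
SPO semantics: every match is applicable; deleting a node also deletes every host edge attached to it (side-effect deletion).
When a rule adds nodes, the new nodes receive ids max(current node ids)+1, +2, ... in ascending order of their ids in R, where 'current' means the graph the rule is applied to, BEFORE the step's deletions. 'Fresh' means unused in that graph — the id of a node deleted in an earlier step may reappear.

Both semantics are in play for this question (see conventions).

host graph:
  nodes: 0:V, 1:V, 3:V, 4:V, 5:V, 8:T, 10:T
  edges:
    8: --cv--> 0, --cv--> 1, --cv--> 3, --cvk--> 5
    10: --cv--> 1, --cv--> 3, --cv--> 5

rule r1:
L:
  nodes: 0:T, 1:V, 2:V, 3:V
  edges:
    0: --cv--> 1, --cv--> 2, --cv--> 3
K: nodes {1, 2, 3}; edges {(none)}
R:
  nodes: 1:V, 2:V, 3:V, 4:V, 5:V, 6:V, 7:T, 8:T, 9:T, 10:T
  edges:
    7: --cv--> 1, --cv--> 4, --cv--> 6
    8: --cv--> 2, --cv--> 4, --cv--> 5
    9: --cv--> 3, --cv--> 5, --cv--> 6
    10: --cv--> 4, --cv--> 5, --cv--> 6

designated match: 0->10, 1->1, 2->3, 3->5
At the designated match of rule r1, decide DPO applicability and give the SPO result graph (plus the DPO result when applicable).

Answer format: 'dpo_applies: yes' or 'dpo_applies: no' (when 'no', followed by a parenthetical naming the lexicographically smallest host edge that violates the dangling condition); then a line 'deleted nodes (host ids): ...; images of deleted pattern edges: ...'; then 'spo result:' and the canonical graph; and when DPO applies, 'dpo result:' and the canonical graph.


dpo_applies: yes
deleted nodes (host ids): 10; images of deleted pattern edges: (10,1,cv); (10,3,cv); (10,5,cv)
spo result:
nodes: 0:V, 1:V, 3:V, 4:V, 5:V, 8:T, 11:V, 12:V, 13:V, 14:T, 15:T, 16:T, 17:T
edges: (8,0,cv); (8,1,cv); (8,3,cv); (8,5,cvk); (14,1,cv); (14,11,cv); (14,13,cv); (15,3,cv); (15,11,cv); (15,12,cv); (16,5,cv); (16,12,cv); (16,13,cv); (17,11,cv); (17,12,cv); (17,13,cv)
dpo result:
nodes: 0:V, 1:V, 3:V, 4:V, 5:V, 8:T, 11:V, 12:V, 13:V, 14:T, 15:T, 16:T, 17:T
edges: (8,0,cv); (8,1,cv); (8,3,cv); (8,5,cvk); (14,1,cv); (14,11,cv); (14,13,cv); (15,3,cv); (15,11,cv); (15,12,cv); (16,5,cv); (16,12,cv); (16,13,cv); (17,11,cv); (17,12,cv); (17,13,cv)


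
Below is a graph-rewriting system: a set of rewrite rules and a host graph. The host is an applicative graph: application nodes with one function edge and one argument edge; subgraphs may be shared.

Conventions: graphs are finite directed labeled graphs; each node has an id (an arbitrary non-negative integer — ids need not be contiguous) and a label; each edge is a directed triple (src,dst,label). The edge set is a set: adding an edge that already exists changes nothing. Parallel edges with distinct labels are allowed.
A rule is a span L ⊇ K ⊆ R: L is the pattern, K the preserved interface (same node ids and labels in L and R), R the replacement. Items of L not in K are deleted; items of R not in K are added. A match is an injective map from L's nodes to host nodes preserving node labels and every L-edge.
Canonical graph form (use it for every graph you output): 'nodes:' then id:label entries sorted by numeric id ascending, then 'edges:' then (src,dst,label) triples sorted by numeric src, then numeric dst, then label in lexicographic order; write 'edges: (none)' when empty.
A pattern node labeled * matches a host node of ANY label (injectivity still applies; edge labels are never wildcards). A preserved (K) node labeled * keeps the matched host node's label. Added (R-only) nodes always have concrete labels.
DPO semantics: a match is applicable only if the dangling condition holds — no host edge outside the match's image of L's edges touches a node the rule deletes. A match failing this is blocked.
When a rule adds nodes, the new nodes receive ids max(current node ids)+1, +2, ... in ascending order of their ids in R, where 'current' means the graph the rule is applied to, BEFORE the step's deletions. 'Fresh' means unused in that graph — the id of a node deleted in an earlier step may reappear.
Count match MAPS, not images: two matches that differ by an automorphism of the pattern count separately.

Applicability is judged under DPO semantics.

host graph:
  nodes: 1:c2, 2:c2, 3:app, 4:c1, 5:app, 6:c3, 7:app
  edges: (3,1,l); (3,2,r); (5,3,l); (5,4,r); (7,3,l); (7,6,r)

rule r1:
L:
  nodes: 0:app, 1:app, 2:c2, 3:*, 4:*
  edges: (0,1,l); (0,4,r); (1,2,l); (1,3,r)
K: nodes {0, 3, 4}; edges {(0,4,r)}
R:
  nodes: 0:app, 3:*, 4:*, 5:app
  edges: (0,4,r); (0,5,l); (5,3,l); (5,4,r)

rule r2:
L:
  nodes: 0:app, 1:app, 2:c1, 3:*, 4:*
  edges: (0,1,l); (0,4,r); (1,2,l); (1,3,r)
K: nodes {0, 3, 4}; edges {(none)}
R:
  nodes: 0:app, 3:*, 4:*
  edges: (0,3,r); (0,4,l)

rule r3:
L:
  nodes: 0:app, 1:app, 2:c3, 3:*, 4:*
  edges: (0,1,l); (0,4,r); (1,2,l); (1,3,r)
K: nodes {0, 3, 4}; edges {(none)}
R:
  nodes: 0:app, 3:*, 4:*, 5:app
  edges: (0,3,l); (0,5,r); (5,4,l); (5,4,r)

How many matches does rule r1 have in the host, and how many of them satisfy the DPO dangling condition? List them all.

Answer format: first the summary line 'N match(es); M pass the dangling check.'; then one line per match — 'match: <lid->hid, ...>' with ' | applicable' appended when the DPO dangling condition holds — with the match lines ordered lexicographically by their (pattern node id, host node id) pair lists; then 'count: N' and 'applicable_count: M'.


2 match(es); 0 pass the dangling check.
match: 0->5, 1->3, 2->1, 3->2, 4->4
match: 0->7, 1->3, 2->1, 3->2, 4->6
count: 2
applicable_count: 0


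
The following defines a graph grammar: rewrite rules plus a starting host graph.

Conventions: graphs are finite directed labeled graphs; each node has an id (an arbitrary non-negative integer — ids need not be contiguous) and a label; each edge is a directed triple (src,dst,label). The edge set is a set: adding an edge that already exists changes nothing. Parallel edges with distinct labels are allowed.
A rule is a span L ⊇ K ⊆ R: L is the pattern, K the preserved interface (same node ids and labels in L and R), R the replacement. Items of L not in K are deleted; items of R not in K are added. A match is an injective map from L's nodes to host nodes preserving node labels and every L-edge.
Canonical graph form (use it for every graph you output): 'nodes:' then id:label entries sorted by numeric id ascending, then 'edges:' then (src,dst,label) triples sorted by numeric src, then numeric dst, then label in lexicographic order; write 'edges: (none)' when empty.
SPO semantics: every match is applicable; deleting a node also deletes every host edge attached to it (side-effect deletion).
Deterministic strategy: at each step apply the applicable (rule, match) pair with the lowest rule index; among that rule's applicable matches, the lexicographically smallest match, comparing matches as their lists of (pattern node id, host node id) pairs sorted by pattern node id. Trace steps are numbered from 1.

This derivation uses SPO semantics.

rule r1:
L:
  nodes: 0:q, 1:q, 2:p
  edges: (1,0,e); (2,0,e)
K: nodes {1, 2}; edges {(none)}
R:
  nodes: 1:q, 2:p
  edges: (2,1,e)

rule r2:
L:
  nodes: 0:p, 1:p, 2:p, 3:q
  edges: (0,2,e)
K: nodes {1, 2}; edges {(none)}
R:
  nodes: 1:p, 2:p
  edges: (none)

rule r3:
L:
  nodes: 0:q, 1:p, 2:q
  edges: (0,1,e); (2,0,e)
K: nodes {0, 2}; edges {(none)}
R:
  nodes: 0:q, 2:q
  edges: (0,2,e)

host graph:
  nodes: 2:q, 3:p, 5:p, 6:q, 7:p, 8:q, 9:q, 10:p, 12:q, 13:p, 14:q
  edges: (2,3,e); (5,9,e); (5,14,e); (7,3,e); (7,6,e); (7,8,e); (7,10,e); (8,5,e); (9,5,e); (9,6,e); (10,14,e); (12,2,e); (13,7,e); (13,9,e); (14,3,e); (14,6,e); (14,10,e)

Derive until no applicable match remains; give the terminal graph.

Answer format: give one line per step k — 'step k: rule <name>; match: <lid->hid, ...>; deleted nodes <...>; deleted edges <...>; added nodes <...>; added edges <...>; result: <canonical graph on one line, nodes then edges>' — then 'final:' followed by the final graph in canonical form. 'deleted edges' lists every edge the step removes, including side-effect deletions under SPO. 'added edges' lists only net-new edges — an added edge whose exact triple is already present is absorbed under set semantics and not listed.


step 1: rule r1; match: 0->6, 1->9, 2->7; deleted nodes 6; deleted edges (7,6,e); (9,6,e); (14,6,e); added nodes (none); added edges (7,9,e); result: nodes: 2:q, 3:p, 5:p, 7:p, 8:q, 9:q, 10:p, 12:q, 13:p, 14:q edges: (2,3,e); (5,9,e); (5,14,e); (7,3,e); (7,8,e); (7,9,e); (7,10,e); (8,5,e); (9,5,e); (10,14,e); (12,2,e); (13,7,e); (13,9,e); (14,3,e); (14,10,e)
step 2: rule r2; match: 0->7, 1->3, 2->10, 3->2; deleted nodes 2, 7; deleted edges (2,3,e); (7,3,e); (7,8,e); (7,9,e); (7,10,e); (12,2,e); (13,7,e); added nodes (none); added edges (none); result: nodes: 3:p, 5:p, 8:q, 9:q, 10:p, 12:q, 13:p, 14:q edges: (5,9,e); (5,14,e); (8,5,e); (9,5,e); (10,14,e); (13,9,e); (14,3,e); (14,10,e)
final:
nodes: 3:p, 5:p, 8:q, 9:q, 10:p, 12:q, 13:p, 14:q
edges: (5,9,e); (5,14,e); (8,5,e); (9,5,e); (10,14,e); (13,9,e); (14,3,e); (14,10,e)


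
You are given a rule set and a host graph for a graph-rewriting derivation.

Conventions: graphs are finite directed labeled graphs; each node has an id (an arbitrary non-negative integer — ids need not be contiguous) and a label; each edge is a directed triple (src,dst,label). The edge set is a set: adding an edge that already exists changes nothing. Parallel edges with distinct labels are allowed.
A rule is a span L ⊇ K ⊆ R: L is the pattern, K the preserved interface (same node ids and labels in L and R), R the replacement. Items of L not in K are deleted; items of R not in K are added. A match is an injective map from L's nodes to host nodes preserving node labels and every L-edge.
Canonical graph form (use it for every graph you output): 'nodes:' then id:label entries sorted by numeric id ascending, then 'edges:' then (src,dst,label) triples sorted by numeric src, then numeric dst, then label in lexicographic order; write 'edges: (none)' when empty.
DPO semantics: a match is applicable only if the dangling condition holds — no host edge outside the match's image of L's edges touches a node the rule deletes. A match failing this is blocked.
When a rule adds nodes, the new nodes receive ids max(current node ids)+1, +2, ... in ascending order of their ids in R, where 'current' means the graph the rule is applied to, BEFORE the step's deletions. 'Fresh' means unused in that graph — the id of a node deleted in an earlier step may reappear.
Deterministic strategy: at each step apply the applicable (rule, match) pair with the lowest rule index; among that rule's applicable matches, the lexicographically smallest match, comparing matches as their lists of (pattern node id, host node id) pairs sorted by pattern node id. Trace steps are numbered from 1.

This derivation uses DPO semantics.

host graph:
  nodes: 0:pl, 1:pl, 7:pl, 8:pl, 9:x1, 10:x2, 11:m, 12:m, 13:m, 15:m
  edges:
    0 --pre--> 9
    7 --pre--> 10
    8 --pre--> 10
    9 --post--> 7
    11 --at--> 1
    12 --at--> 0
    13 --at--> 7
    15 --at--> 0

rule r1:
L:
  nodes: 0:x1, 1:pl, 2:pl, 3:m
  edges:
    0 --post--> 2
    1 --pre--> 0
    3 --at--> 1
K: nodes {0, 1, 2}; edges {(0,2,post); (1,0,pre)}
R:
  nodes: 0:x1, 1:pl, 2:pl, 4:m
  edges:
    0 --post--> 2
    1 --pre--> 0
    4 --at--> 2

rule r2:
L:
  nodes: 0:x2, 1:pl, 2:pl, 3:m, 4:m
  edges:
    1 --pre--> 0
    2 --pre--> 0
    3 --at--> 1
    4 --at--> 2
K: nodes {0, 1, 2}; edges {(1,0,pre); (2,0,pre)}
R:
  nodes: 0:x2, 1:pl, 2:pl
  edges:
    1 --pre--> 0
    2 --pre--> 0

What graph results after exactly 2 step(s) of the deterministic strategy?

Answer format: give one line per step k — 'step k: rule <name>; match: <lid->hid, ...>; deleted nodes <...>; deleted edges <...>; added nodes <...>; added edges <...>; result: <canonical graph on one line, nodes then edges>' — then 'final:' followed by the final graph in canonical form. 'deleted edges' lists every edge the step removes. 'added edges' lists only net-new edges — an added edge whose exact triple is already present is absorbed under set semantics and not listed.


step 1: rule r1; match: 0->9, 1->0, 2->7, 3->12; deleted nodes 12; deleted edges (12,0,at); added nodes 16; added edges (16,7,at); result: nodes: 0:pl, 1:pl, 7:pl, 8:pl, 9:x1, 10:x2, 11:m, 13:m, 15:m, 16:m edges: (0,9,pre); (7,10,pre); (8,10,pre); (9,7,post); (11,1,at); (13,7,at); (15,0,at); (16,7,at)
step 2: rule r1; match: 0->9, 1->0, 2->7, 3->15; deleted nodes 15; deleted edges (15,0,at); added nodes 17; added edges (17,7,at); result: nodes: 0:pl, 1:pl, 7:pl, 8:pl, 9:x1, 10:x2, 11:m, 13:m, 16:m, 17:m edges: (0,9,pre); (7,10,pre); (8,10,pre); (9,7,post); (11,1,at); (13,7,at); (16,7,at); (17,7,at)
final:
nodes: 0:pl, 1:pl, 7:pl, 8:pl, 9:x1, 10:x2, 11:m, 13:m, 16:m, 17:m
edges: (0,9,pre); (7,10,pre); (8,10,pre); (9,7,post); (11,1,at); (13,7,at); (16,7,at); (17,7,at)


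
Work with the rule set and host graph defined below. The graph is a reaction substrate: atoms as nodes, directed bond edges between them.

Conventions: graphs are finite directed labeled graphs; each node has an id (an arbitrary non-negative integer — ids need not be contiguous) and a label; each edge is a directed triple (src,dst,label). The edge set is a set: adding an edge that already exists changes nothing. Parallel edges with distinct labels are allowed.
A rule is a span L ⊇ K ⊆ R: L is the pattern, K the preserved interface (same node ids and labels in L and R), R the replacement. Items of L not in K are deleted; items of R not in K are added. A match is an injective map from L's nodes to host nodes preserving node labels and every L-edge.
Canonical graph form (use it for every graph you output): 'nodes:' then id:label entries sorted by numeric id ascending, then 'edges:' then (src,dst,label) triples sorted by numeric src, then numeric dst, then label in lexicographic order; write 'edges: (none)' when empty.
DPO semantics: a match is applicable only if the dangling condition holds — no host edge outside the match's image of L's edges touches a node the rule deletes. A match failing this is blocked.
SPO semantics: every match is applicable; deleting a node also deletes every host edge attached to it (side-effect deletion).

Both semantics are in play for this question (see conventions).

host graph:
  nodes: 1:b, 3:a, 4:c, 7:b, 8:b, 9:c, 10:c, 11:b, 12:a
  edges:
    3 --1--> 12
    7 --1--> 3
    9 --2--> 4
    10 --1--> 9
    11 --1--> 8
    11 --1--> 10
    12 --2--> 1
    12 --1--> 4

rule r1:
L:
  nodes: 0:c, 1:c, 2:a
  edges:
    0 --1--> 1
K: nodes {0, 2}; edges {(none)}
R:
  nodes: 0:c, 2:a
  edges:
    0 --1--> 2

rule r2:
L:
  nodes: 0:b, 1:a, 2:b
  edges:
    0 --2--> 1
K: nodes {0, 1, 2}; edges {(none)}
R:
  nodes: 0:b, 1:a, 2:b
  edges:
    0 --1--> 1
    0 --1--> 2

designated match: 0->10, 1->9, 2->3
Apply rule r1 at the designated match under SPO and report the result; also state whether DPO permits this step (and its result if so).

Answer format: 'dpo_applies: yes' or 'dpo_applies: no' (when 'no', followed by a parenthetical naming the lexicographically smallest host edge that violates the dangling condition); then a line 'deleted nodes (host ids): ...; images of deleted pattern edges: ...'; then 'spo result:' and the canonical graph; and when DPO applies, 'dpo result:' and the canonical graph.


dpo_applies: no
(the rule deletes node 9, which keeps host edge (9,4,2) outside the match image — the dangling condition fails, DPO blocks; SPO proceeds and side-deletes such edges)
deleted nodes (host ids): 9; images of deleted pattern edges: (10,9,1)
spo result:
nodes: 1:b, 3:a, 4:c, 7:b, 8:b, 10:c, 11:b, 12:a
edges: (3,12,1); (7,3,1); (10,3,1); (11,8,1); (11,10,1); (12,1,2); (12,4,1)
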